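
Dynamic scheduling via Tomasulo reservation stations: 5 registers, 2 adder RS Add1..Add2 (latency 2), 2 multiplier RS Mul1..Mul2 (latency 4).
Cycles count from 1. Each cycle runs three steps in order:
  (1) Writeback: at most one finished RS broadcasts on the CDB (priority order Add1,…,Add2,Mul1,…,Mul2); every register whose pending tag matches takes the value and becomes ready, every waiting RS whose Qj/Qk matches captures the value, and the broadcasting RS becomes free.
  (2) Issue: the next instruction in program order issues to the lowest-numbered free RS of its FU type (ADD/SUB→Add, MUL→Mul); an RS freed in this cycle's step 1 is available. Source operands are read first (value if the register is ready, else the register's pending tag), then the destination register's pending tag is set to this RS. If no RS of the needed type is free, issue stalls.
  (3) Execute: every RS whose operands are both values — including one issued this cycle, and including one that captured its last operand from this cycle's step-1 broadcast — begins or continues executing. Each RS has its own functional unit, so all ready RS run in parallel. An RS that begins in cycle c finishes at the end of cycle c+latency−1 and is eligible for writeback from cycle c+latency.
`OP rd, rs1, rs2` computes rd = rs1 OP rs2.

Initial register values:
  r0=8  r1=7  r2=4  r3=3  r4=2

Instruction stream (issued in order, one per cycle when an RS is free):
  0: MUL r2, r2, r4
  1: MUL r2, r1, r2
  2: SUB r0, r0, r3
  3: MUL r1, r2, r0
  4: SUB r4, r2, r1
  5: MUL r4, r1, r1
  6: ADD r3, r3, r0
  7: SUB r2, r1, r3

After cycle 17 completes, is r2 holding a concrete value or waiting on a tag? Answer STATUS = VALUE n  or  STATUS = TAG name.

STATUS = VALUE 272

c1: issue MUL r2<-Mul1 | r0:8,r1:7,r2:Mul1,r3:3,r4:2
c2: issue MUL r2<-Mul2 | r0:8,r1:7,r2:Mul2,r3:3,r4:2
c3: issue SUB r0<-Add1 | r0:Add1,r1:7,r2:Mul2,r3:3,r4:2
c4: stall | r0:Add1,r1:7,r2:Mul2,r3:3,r4:2
c5: CDB Add1=5; stall | r0:5,r1:7,r2:Mul2,r3:3,r4:2
c6: CDB Mul1=8; issue MUL r1<-Mul1 | r0:5,r1:Mul1,r2:Mul2,r3:3,r4:2
c7: issue SUB r4<-Add1 | r0:5,r1:Mul1,r2:Mul2,r3:3,r4:Add1
c8: stall | r0:5,r1:Mul1,r2:Mul2,r3:3,r4:Add1
c9: stall | r0:5,r1:Mul1,r2:Mul2,r3:3,r4:Add1
c10: CDB Mul2=56; issue MUL r4<-Mul2 | r0:5,r1:Mul1,r2:56,r3:3,r4:Mul2
c11: issue ADD r3<-Add2 | r0:5,r1:Mul1,r2:56,r3:Add2,r4:Mul2
c12: stall | r0:5,r1:Mul1,r2:56,r3:Add2,r4:Mul2
c13: CDB Add2=8; issue SUB r2<-Add2 | r0:5,r1:Mul1,r2:Add2,r3:8,r4:Mul2
c14: CDB Mul1=280 | r0:5,r1:280,r2:Add2,r3:8,r4:Mul2
c15: - | r0:5,r1:280,r2:Add2,r3:8,r4:Mul2
c16: CDB Add1=-224 | r0:5,r1:280,r2:Add2,r3:8,r4:Mul2
c17: CDB Add2=272 | r0:5,r1:280,r2:272,r3:8,r4:Mul2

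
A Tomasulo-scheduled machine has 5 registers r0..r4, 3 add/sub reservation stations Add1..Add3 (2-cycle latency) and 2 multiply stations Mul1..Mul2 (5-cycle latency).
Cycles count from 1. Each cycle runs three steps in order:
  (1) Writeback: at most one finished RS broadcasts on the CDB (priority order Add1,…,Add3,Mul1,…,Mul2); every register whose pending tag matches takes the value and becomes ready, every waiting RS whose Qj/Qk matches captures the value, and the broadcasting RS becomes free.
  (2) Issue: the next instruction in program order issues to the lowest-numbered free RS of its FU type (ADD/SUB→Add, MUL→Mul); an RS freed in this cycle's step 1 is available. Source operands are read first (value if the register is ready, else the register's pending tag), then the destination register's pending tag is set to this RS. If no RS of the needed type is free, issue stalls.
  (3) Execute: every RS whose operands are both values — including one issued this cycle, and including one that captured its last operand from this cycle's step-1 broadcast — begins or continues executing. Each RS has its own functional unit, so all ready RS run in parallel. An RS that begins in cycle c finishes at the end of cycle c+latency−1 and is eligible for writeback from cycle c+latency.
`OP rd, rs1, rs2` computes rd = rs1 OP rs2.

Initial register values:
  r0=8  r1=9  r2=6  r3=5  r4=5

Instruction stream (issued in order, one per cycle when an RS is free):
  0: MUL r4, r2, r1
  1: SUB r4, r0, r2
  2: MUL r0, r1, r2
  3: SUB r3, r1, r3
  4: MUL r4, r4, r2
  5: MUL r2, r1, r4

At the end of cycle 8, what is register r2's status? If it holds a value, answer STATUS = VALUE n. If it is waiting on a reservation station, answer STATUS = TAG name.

c1: issue MUL r4<-Mul1 | r0:8,r1:9,r2:6,r3:5,r4:Mul1
c2: issue SUB r4<-Add1 | r0:8,r1:9,r2:6,r3:5,r4:Add1
c3: issue MUL r0<-Mul2 | r0:Mul2,r1:9,r2:6,r3:5,r4:Add1
c4: CDB Add1=2; issue SUB r3<-Add1 | r0:Mul2,r1:9,r2:6,r3:Add1,r4:2
c5: stall | r0:Mul2,r1:9,r2:6,r3:Add1,r4:2
c6: CDB Add1=4; stall | r0:Mul2,r1:9,r2:6,r3:4,r4:2
c7: CDB Mul1=54; issue MUL r4<-Mul1 | r0:Mul2,r1:9,r2:6,r3:4,r4:Mul1
c8: CDB Mul2=54; issue MUL r2<-Mul2 | r0:54,r1:9,r2:Mul2,r3:4,r4:Mul1

STATUS = TAG Mul2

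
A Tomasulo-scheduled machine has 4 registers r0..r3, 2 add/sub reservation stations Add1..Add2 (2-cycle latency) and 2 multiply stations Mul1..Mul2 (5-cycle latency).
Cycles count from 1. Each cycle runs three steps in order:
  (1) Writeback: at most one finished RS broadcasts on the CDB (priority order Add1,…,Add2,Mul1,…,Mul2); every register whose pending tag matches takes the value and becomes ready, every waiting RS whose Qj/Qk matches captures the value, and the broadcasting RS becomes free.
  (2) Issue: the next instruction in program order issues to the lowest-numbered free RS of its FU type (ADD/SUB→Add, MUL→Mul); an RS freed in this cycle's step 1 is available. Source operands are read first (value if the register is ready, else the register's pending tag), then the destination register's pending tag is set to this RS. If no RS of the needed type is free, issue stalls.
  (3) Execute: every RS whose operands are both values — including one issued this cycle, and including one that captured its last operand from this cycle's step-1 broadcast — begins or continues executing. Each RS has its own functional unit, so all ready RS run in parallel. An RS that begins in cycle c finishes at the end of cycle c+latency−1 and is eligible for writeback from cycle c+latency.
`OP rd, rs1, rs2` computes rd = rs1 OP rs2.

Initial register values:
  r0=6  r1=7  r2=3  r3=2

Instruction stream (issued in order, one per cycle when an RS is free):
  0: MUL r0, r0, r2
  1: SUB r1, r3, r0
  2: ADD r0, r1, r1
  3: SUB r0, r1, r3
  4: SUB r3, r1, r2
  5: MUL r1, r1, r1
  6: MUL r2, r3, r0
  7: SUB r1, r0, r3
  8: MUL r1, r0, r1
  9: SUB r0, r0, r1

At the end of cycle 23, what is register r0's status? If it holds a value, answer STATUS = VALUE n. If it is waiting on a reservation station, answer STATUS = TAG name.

  c1: issue MUL r0<-Mul1  regs: r0:Mul1,r1:7,r2:3,r3:2
  c2: issue SUB r1<-Add1  regs: r0:Mul1,r1:Add1,r2:3,r3:2
  c3: issue ADD r0<-Add2  regs: r0:Add2,r1:Add1,r2:3,r3:2
  c4: stall  regs: r0:Add2,r1:Add1,r2:3,r3:2
  c5: stall  regs: r0:Add2,r1:Add1,r2:3,r3:2
  c6: CDB Mul1=18; stall  regs: r0:Add2,r1:Add1,r2:3,r3:2
  c7: stall  regs: r0:Add2,r1:Add1,r2:3,r3:2
  c8: CDB Add1=-16; issue SUB r0<-Add1  regs: r0:Add1,r1:-16,r2:3,r3:2
  c9: stall  regs: r0:Add1,r1:-16,r2:3,r3:2
  c10: CDB Add1=-18; issue SUB r3<-Add1  regs: r0:-18,r1:-16,r2:3,r3:Add1
  c11: CDB Add2=-32; issue MUL r1<-Mul1  regs: r0:-18,r1:Mul1,r2:3,r3:Add1
  c12: CDB Add1=-19; issue MUL r2<-Mul2  regs: r0:-18,r1:Mul1,r2:Mul2,r3:-19
  c13: issue SUB r1<-Add1  regs: r0:-18,r1:Add1,r2:Mul2,r3:-19
  c14: stall  regs: r0:-18,r1:Add1,r2:Mul2,r3:-19
  c15: CDB Add1=1; stall  regs: r0:-18,r1:1,r2:Mul2,r3:-19
  c16: CDB Mul1=256; issue MUL r1<-Mul1  regs: r0:-18,r1:Mul1,r2:Mul2,r3:-19
  c17: CDB Mul2=342; issue SUB r0<-Add1  regs: r0:Add1,r1:Mul1,r2:342,r3:-19
  c18: -  regs: r0:Add1,r1:Mul1,r2:342,r3:-19
  c19: -  regs: r0:Add1,r1:Mul1,r2:342,r3:-19
  c20: -  regs: r0:Add1,r1:Mul1,r2:342,r3:-19
  c21: CDB Mul1=-18  regs: r0:Add1,r1:-18,r2:342,r3:-19
  c22: -  regs: r0:Add1,r1:-18,r2:342,r3:-19
  c23: CDB Add1=0  regs: r0:0,r1:-18,r2:342,r3:-19

STATUS = VALUE 0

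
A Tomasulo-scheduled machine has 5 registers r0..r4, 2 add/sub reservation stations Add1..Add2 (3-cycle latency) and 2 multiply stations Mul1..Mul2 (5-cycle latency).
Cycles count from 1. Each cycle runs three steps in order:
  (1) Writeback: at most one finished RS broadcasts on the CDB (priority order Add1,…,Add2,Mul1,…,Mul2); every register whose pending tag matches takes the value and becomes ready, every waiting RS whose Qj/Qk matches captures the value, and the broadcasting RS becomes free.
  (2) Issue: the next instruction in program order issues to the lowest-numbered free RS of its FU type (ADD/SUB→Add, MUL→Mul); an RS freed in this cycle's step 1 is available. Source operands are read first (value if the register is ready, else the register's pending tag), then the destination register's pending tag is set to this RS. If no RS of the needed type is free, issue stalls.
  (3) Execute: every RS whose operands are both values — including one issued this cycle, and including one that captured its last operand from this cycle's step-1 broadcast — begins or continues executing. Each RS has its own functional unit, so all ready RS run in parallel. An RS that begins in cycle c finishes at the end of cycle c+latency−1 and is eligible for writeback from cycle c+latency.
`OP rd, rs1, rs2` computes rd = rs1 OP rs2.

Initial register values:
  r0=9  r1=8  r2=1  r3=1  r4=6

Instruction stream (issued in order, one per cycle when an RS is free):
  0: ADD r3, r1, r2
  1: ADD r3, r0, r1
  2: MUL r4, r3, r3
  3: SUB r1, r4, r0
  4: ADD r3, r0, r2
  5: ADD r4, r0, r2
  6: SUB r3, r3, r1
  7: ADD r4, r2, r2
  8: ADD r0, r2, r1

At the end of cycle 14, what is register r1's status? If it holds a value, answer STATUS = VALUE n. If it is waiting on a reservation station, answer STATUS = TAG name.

STATUS = VALUE 280

c1: issue ADD r3<-Add1 | r0:9,r1:8,r2:1,r3:Add1,r4:6
c2: issue ADD r3<-Add2 | r0:9,r1:8,r2:1,r3:Add2,r4:6
c3: issue MUL r4<-Mul1 | r0:9,r1:8,r2:1,r3:Add2,r4:Mul1
c4: CDB Add1=9; issue SUB r1<-Add1 | r0:9,r1:Add1,r2:1,r3:Add2,r4:Mul1
c5: CDB Add2=17; issue ADD r3<-Add2 | r0:9,r1:Add1,r2:1,r3:Add2,r4:Mul1
c6: stall | r0:9,r1:Add1,r2:1,r3:Add2,r4:Mul1
c7: stall | r0:9,r1:Add1,r2:1,r3:Add2,r4:Mul1
c8: CDB Add2=10; issue ADD r4<-Add2 | r0:9,r1:Add1,r2:1,r3:10,r4:Add2
c9: stall | r0:9,r1:Add1,r2:1,r3:10,r4:Add2
c10: CDB Mul1=289; stall | r0:9,r1:Add1,r2:1,r3:10,r4:Add2
c11: CDB Add2=10; issue SUB r3<-Add2 | r0:9,r1:Add1,r2:1,r3:Add2,r4:10
c12: stall | r0:9,r1:Add1,r2:1,r3:Add2,r4:10
c13: CDB Add1=280; issue ADD r4<-Add1 | r0:9,r1:280,r2:1,r3:Add2,r4:Add1
c14: stall | r0:9,r1:280,r2:1,r3:Add2,r4:Add1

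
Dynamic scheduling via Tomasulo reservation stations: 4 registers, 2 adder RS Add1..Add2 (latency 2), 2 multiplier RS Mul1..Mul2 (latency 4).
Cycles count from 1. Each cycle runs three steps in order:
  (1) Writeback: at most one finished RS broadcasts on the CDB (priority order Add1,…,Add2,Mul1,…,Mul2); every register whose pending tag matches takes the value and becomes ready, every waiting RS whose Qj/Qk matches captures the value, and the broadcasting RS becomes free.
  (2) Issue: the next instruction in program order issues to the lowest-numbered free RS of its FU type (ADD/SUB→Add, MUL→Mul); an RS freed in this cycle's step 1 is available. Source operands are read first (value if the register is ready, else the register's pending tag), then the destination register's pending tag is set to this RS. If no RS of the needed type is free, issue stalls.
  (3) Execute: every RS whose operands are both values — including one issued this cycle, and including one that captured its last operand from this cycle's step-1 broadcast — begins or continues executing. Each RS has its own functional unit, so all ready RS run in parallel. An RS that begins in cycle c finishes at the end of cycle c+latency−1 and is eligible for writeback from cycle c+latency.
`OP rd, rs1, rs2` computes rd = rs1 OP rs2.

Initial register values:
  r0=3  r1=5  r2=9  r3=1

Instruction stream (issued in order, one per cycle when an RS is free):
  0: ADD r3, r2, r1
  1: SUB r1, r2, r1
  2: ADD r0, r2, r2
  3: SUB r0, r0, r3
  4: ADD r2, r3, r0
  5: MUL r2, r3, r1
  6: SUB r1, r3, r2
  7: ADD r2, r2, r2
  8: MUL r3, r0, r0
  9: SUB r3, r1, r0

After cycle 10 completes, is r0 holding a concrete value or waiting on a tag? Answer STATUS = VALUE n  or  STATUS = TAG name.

c1: issue ADD r3<-Add1 | r0:3,r1:5,r2:9,r3:Add1
c2: issue SUB r1<-Add2 | r0:3,r1:Add2,r2:9,r3:Add1
c3: CDB Add1=14; issue ADD r0<-Add1 | r0:Add1,r1:Add2,r2:9,r3:14
c4: CDB Add2=4; issue SUB r0<-Add2 | r0:Add2,r1:4,r2:9,r3:14
c5: CDB Add1=18; issue ADD r2<-Add1 | r0:Add2,r1:4,r2:Add1,r3:14
c6: issue MUL r2<-Mul1 | r0:Add2,r1:4,r2:Mul1,r3:14
c7: CDB Add2=4; issue SUB r1<-Add2 | r0:4,r1:Add2,r2:Mul1,r3:14
c8: stall | r0:4,r1:Add2,r2:Mul1,r3:14
c9: CDB Add1=18; issue ADD r2<-Add1 | r0:4,r1:Add2,r2:Add1,r3:14
c10: CDB Mul1=56; issue MUL r3<-Mul1 | r0:4,r1:Add2,r2:Add1,r3:Mul1

STATUS = VALUE 4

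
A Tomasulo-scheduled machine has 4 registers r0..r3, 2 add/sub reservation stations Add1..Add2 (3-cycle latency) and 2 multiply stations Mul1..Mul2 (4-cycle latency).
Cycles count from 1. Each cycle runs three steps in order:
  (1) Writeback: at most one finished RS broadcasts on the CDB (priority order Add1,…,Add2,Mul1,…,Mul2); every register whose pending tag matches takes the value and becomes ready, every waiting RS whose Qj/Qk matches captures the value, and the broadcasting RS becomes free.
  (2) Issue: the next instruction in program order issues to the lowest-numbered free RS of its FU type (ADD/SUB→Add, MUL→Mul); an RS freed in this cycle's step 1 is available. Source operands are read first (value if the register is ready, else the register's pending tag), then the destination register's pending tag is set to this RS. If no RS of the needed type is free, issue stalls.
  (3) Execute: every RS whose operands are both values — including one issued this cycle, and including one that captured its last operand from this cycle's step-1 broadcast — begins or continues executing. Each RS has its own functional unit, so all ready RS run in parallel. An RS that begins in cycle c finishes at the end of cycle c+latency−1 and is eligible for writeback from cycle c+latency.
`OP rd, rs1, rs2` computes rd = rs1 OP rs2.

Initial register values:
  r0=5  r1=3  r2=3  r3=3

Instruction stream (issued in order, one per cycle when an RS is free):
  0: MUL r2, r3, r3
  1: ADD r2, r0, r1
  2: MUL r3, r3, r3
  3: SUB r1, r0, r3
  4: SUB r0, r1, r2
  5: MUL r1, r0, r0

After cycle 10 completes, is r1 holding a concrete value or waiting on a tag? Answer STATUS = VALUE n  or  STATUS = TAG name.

STATUS = TAG Mul1

  c1: issue MUL r2<-Mul1  regs: r0:5,r1:3,r2:Mul1,r3:3
  c2: issue ADD r2<-Add1  regs: r0:5,r1:3,r2:Add1,r3:3
  c3: issue MUL r3<-Mul2  regs: r0:5,r1:3,r2:Add1,r3:Mul2
  c4: issue SUB r1<-Add2  regs: r0:5,r1:Add2,r2:Add1,r3:Mul2
  c5: CDB Add1=8; issue SUB r0<-Add1  regs: r0:Add1,r1:Add2,r2:8,r3:Mul2
  c6: CDB Mul1=9; issue MUL r1<-Mul1  regs: r0:Add1,r1:Mul1,r2:8,r3:Mul2
  c7: CDB Mul2=9  regs: r0:Add1,r1:Mul1,r2:8,r3:9
  c8: -  regs: r0:Add1,r1:Mul1,r2:8,r3:9
  c9: -  regs: r0:Add1,r1:Mul1,r2:8,r3:9
  c10: CDB Add2=-4  regs: r0:Add1,r1:Mul1,r2:8,r3:9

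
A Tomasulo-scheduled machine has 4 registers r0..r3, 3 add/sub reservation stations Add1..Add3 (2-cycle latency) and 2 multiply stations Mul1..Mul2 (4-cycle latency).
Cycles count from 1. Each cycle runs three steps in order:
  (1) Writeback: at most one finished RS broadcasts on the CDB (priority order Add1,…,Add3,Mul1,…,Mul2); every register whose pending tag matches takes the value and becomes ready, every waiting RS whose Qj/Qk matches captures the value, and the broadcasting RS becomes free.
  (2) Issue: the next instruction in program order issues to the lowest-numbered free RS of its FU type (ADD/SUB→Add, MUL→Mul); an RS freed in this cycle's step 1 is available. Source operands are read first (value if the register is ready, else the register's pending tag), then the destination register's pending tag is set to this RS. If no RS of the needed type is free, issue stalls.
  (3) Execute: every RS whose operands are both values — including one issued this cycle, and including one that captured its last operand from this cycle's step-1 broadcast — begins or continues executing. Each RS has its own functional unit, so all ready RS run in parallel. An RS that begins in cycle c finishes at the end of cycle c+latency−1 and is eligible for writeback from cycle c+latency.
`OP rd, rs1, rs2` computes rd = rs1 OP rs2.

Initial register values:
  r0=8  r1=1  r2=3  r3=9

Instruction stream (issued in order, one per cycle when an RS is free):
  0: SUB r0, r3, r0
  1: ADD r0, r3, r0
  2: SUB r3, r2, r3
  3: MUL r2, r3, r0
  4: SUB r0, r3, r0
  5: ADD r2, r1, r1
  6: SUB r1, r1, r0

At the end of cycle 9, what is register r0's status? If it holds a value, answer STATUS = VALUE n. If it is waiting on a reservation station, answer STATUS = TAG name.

STATUS = VALUE -16

c1: issue SUB r0<-Add1 | r0:Add1,r1:1,r2:3,r3:9
c2: issue ADD r0<-Add2 | r0:Add2,r1:1,r2:3,r3:9
c3: CDB Add1=1; issue SUB r3<-Add1 | r0:Add2,r1:1,r2:3,r3:Add1
c4: issue MUL r2<-Mul1 | r0:Add2,r1:1,r2:Mul1,r3:Add1
c5: CDB Add1=-6; issue SUB r0<-Add1 | r0:Add1,r1:1,r2:Mul1,r3:-6
c6: CDB Add2=10; issue ADD r2<-Add2 | r0:Add1,r1:1,r2:Add2,r3:-6
c7: issue SUB r1<-Add3 | r0:Add1,r1:Add3,r2:Add2,r3:-6
c8: CDB Add1=-16 | r0:-16,r1:Add3,r2:Add2,r3:-6
c9: CDB Add2=2 | r0:-16,r1:Add3,r2:2,r3:-6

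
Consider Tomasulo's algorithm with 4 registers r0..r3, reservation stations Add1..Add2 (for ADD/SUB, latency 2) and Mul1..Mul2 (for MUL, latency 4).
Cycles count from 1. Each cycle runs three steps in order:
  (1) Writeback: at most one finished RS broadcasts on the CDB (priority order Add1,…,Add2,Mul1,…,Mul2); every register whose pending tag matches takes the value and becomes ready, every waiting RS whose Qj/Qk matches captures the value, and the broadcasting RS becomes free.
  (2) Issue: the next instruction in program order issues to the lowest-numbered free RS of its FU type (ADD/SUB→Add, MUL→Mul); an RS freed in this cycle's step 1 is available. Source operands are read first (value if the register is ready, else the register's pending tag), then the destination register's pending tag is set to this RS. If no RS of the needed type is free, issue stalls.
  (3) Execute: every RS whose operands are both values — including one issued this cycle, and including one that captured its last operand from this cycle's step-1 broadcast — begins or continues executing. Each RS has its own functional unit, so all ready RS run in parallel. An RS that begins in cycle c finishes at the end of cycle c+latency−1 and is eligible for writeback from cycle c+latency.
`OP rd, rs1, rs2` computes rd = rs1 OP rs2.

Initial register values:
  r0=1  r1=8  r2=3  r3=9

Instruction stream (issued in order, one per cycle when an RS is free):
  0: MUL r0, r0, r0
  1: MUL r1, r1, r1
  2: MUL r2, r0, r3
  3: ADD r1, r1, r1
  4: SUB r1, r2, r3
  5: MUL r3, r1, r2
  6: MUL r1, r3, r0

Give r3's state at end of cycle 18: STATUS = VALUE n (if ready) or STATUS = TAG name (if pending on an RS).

c1: issue MUL r0<-Mul1 | r0:Mul1,r1:8,r2:3,r3:9
c2: issue MUL r1<-Mul2 | r0:Mul1,r1:Mul2,r2:3,r3:9
c3: stall | r0:Mul1,r1:Mul2,r2:3,r3:9
c4: stall | r0:Mul1,r1:Mul2,r2:3,r3:9
c5: CDB Mul1=1; issue MUL r2<-Mul1 | r0:1,r1:Mul2,r2:Mul1,r3:9
c6: CDB Mul2=64; issue ADD r1<-Add1 | r0:1,r1:Add1,r2:Mul1,r3:9
c7: issue SUB r1<-Add2 | r0:1,r1:Add2,r2:Mul1,r3:9
c8: CDB Add1=128; issue MUL r3<-Mul2 | r0:1,r1:Add2,r2:Mul1,r3:Mul2
c9: CDB Mul1=9; issue MUL r1<-Mul1 | r0:1,r1:Mul1,r2:9,r3:Mul2
c10: - | r0:1,r1:Mul1,r2:9,r3:Mul2
c11: CDB Add2=0 | r0:1,r1:Mul1,r2:9,r3:Mul2
c12: - | r0:1,r1:Mul1,r2:9,r3:Mul2
c13: - | r0:1,r1:Mul1,r2:9,r3:Mul2
c14: - | r0:1,r1:Mul1,r2:9,r3:Mul2
c15: CDB Mul2=0 | r0:1,r1:Mul1,r2:9,r3:0
c16: - | r0:1,r1:Mul1,r2:9,r3:0
c17: - | r0:1,r1:Mul1,r2:9,r3:0
c18: - | r0:1,r1:Mul1,r2:9,r3:0

STATUS = VALUE 0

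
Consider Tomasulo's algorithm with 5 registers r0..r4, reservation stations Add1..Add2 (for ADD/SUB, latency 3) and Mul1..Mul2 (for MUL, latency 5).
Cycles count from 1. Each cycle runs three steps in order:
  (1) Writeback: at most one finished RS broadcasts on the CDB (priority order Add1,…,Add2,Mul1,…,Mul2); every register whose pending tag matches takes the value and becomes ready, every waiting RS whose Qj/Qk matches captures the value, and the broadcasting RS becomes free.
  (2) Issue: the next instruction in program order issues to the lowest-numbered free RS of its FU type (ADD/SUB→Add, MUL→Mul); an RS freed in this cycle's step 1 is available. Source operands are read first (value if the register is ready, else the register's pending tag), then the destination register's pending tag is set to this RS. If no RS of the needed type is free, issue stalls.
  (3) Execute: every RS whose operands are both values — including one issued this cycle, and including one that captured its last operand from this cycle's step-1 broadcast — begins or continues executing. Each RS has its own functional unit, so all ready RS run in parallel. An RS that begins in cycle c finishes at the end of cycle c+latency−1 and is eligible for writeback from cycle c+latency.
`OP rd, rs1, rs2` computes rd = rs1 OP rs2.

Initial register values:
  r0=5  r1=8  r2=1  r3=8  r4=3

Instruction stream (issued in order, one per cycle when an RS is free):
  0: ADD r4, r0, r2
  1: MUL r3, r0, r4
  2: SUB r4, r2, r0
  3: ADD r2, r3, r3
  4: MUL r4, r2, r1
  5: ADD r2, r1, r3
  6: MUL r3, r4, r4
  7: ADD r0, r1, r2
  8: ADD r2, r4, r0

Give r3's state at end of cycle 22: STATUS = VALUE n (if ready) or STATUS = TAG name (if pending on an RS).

cycle 1: issue ADD r4<-Add1 // r0:5,r1:8,r2:1,r3:8,r4:Add1
cycle 2: issue MUL r3<-Mul1 // r0:5,r1:8,r2:1,r3:Mul1,r4:Add1
cycle 3: issue SUB r4<-Add2 // r0:5,r1:8,r2:1,r3:Mul1,r4:Add2
cycle 4: CDB Add1=6; issue ADD r2<-Add1 // r0:5,r1:8,r2:Add1,r3:Mul1,r4:Add2
cycle 5: issue MUL r4<-Mul2 // r0:5,r1:8,r2:Add1,r3:Mul1,r4:Mul2
cycle 6: CDB Add2=-4; issue ADD r2<-Add2 // r0:5,r1:8,r2:Add2,r3:Mul1,r4:Mul2
cycle 7: stall // r0:5,r1:8,r2:Add2,r3:Mul1,r4:Mul2
cycle 8: stall // r0:5,r1:8,r2:Add2,r3:Mul1,r4:Mul2
cycle 9: CDB Mul1=30; issue MUL r3<-Mul1 // r0:5,r1:8,r2:Add2,r3:Mul1,r4:Mul2
cycle 10: stall // r0:5,r1:8,r2:Add2,r3:Mul1,r4:Mul2
cycle 11: stall // r0:5,r1:8,r2:Add2,r3:Mul1,r4:Mul2
cycle 12: CDB Add1=60; issue ADD r0<-Add1 // r0:Add1,r1:8,r2:Add2,r3:Mul1,r4:Mul2
cycle 13: CDB Add2=38; issue ADD r2<-Add2 // r0:Add1,r1:8,r2:Add2,r3:Mul1,r4:Mul2
cycle 14: - // r0:Add1,r1:8,r2:Add2,r3:Mul1,r4:Mul2
cycle 15: - // r0:Add1,r1:8,r2:Add2,r3:Mul1,r4:Mul2
cycle 16: CDB Add1=46 // r0:46,r1:8,r2:Add2,r3:Mul1,r4:Mul2
cycle 17: CDB Mul2=480 // r0:46,r1:8,r2:Add2,r3:Mul1,r4:480
cycle 18: - // r0:46,r1:8,r2:Add2,r3:Mul1,r4:480
cycle 19: - // r0:46,r1:8,r2:Add2,r3:Mul1,r4:480
cycle 20: CDB Add2=526 // r0:46,r1:8,r2:526,r3:Mul1,r4:480
cycle 21: - // r0:46,r1:8,r2:526,r3:Mul1,r4:480
cycle 22: CDB Mul1=230400 // r0:46,r1:8,r2:526,r3:230400,r4:480

STATUS = VALUE 230400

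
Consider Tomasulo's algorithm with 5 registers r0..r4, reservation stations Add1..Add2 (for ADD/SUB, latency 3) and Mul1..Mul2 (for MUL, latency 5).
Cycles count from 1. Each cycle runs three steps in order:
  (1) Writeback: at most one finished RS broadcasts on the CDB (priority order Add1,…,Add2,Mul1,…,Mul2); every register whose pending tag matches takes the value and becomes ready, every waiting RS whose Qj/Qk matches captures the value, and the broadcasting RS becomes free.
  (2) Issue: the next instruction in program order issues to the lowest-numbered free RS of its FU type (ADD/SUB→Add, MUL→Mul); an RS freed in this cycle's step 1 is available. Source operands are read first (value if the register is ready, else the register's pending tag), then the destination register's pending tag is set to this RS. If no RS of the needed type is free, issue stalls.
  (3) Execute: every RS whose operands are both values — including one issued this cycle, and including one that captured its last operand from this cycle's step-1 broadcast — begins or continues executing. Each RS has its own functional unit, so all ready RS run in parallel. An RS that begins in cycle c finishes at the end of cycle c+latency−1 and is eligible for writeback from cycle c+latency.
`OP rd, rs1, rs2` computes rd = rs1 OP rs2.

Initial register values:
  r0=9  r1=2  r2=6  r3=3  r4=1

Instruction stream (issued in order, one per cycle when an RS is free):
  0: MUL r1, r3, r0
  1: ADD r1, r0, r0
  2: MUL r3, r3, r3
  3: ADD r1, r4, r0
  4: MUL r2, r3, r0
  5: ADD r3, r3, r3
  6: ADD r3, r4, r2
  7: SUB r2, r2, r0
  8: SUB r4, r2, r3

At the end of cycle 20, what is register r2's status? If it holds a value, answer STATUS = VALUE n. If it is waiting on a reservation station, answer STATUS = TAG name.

STATUS = VALUE 72

cycle 1: issue MUL r1<-Mul1 // r0:9,r1:Mul1,r2:6,r3:3,r4:1
cycle 2: issue ADD r1<-Add1 // r0:9,r1:Add1,r2:6,r3:3,r4:1
cycle 3: issue MUL r3<-Mul2 // r0:9,r1:Add1,r2:6,r3:Mul2,r4:1
cycle 4: issue ADD r1<-Add2 // r0:9,r1:Add2,r2:6,r3:Mul2,r4:1
cycle 5: CDB Add1=18; stall // r0:9,r1:Add2,r2:6,r3:Mul2,r4:1
cycle 6: CDB Mul1=27; issue MUL r2<-Mul1 // r0:9,r1:Add2,r2:Mul1,r3:Mul2,r4:1
cycle 7: CDB Add2=10; issue ADD r3<-Add1 // r0:9,r1:10,r2:Mul1,r3:Add1,r4:1
cycle 8: CDB Mul2=9; issue ADD r3<-Add2 // r0:9,r1:10,r2:Mul1,r3:Add2,r4:1
cycle 9: stall // r0:9,r1:10,r2:Mul1,r3:Add2,r4:1
cycle 10: stall // r0:9,r1:10,r2:Mul1,r3:Add2,r4:1
cycle 11: CDB Add1=18; issue SUB r2<-Add1 // r0:9,r1:10,r2:Add1,r3:Add2,r4:1
cycle 12: stall // r0:9,r1:10,r2:Add1,r3:Add2,r4:1
cycle 13: CDB Mul1=81; stall // r0:9,r1:10,r2:Add1,r3:Add2,r4:1
cycle 14: stall // r0:9,r1:10,r2:Add1,r3:Add2,r4:1
cycle 15: stall // r0:9,r1:10,r2:Add1,r3:Add2,r4:1
cycle 16: CDB Add1=72; issue SUB r4<-Add1 // r0:9,r1:10,r2:72,r3:Add2,r4:Add1
cycle 17: CDB Add2=82 // r0:9,r1:10,r2:72,r3:82,r4:Add1
cycle 18: - // r0:9,r1:10,r2:72,r3:82,r4:Add1
cycle 19: - // r0:9,r1:10,r2:72,r3:82,r4:Add1
cycle 20: CDB Add1=-10 // r0:9,r1:10,r2:72,r3:82,r4:-10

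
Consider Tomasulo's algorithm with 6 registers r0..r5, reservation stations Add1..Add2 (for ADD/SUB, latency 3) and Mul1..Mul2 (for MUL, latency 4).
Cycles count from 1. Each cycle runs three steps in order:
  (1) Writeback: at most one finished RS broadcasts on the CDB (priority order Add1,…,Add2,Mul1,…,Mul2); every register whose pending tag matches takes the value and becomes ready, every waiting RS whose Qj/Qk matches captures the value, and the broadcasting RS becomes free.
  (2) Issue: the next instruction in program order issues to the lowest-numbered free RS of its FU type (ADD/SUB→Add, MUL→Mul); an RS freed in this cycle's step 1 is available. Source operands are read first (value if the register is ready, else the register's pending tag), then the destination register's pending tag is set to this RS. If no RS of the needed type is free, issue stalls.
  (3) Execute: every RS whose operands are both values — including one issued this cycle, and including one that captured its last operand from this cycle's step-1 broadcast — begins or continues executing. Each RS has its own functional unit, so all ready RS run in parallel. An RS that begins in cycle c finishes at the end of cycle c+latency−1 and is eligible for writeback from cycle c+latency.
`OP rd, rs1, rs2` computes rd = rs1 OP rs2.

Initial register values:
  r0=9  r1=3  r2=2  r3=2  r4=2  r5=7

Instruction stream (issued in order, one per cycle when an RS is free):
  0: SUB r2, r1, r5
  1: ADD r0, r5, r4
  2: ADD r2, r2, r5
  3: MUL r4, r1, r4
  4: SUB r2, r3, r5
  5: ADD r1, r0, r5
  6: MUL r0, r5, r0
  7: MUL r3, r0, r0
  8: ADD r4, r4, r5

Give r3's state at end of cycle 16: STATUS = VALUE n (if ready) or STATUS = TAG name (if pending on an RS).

c1: issue SUB r2<-Add1 | r0:9,r1:3,r2:Add1,r3:2,r4:2,r5:7
c2: issue ADD r0<-Add2 | r0:Add2,r1:3,r2:Add1,r3:2,r4:2,r5:7
c3: stall | r0:Add2,r1:3,r2:Add1,r3:2,r4:2,r5:7
c4: CDB Add1=-4; issue ADD r2<-Add1 | r0:Add2,r1:3,r2:Add1,r3:2,r4:2,r5:7
c5: CDB Add2=9; issue MUL r4<-Mul1 | r0:9,r1:3,r2:Add1,r3:2,r4:Mul1,r5:7
c6: issue SUB r2<-Add2 | r0:9,r1:3,r2:Add2,r3:2,r4:Mul1,r5:7
c7: CDB Add1=3; issue ADD r1<-Add1 | r0:9,r1:Add1,r2:Add2,r3:2,r4:Mul1,r5:7
c8: issue MUL r0<-Mul2 | r0:Mul2,r1:Add1,r2:Add2,r3:2,r4:Mul1,r5:7
c9: CDB Add2=-5; stall | r0:Mul2,r1:Add1,r2:-5,r3:2,r4:Mul1,r5:7
c10: CDB Add1=16; stall | r0:Mul2,r1:16,r2:-5,r3:2,r4:Mul1,r5:7
c11: CDB Mul1=6; issue MUL r3<-Mul1 | r0:Mul2,r1:16,r2:-5,r3:Mul1,r4:6,r5:7
c12: CDB Mul2=63; issue ADD r4<-Add1 | r0:63,r1:16,r2:-5,r3:Mul1,r4:Add1,r5:7
c13: - | r0:63,r1:16,r2:-5,r3:Mul1,r4:Add1,r5:7
c14: - | r0:63,r1:16,r2:-5,r3:Mul1,r4:Add1,r5:7
c15: CDB Add1=13 | r0:63,r1:16,r2:-5,r3:Mul1,r4:13,r5:7
c16: CDB Mul1=3969 | r0:63,r1:16,r2:-5,r3:3969,r4:13,r5:7

STATUS = VALUE 3969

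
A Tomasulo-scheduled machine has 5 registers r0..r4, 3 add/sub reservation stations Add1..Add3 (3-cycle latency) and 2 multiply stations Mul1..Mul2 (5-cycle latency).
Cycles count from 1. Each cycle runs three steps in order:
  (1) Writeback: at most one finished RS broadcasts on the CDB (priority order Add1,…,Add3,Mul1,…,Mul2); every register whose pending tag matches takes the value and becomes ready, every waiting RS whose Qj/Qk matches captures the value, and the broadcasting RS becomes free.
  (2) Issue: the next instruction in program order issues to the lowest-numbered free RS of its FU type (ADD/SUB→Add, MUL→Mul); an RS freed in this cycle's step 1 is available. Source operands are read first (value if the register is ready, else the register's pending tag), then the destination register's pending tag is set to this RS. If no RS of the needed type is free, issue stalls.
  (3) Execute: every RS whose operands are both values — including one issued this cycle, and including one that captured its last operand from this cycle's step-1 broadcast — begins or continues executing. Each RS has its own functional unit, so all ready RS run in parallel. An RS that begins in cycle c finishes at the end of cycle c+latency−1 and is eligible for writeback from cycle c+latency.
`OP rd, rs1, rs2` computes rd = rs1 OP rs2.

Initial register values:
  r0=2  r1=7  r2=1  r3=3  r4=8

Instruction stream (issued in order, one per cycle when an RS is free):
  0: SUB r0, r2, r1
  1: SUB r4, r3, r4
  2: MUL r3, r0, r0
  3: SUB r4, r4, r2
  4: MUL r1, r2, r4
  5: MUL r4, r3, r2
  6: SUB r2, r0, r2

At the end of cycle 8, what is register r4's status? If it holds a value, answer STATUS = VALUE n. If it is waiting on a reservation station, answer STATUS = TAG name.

c1: issue SUB r0<-Add1 | r0:Add1,r1:7,r2:1,r3:3,r4:8
c2: issue SUB r4<-Add2 | r0:Add1,r1:7,r2:1,r3:3,r4:Add2
c3: issue MUL r3<-Mul1 | r0:Add1,r1:7,r2:1,r3:Mul1,r4:Add2
c4: CDB Add1=-6; issue SUB r4<-Add1 | r0:-6,r1:7,r2:1,r3:Mul1,r4:Add1
c5: CDB Add2=-5; issue MUL r1<-Mul2 | r0:-6,r1:Mul2,r2:1,r3:Mul1,r4:Add1
c6: stall | r0:-6,r1:Mul2,r2:1,r3:Mul1,r4:Add1
c7: stall | r0:-6,r1:Mul2,r2:1,r3:Mul1,r4:Add1
c8: CDB Add1=-6; stall | r0:-6,r1:Mul2,r2:1,r3:Mul1,r4:-6

STATUS = VALUE -6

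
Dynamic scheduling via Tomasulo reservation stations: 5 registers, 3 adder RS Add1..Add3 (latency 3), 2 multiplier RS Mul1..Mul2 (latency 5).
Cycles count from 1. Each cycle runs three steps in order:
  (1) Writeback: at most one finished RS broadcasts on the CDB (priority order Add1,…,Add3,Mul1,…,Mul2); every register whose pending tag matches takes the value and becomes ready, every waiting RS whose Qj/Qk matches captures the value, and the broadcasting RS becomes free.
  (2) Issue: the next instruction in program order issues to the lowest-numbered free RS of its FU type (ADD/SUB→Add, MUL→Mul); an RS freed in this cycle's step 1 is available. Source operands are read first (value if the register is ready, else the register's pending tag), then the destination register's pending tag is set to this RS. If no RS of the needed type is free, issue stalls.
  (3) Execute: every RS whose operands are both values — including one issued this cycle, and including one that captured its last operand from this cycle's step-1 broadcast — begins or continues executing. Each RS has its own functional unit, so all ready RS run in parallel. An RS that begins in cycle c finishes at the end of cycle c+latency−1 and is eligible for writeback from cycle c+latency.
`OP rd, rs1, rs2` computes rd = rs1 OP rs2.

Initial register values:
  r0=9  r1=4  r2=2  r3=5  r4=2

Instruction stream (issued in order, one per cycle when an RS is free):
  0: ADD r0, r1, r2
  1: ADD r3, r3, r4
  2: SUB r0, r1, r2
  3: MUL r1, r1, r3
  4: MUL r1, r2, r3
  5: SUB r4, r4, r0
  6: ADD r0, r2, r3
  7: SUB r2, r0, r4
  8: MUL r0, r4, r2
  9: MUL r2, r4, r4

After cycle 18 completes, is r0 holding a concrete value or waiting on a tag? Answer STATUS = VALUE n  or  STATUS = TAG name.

STATUS = VALUE 0

  c1: issue ADD r0<-Add1  regs: r0:Add1,r1:4,r2:2,r3:5,r4:2
  c2: issue ADD r3<-Add2  regs: r0:Add1,r1:4,r2:2,r3:Add2,r4:2
  c3: issue SUB r0<-Add3  regs: r0:Add3,r1:4,r2:2,r3:Add2,r4:2
  c4: CDB Add1=6; issue MUL r1<-Mul1  regs: r0:Add3,r1:Mul1,r2:2,r3:Add2,r4:2
  c5: CDB Add2=7; issue MUL r1<-Mul2  regs: r0:Add3,r1:Mul2,r2:2,r3:7,r4:2
  c6: CDB Add3=2; issue SUB r4<-Add1  regs: r0:2,r1:Mul2,r2:2,r3:7,r4:Add1
  c7: issue ADD r0<-Add2  regs: r0:Add2,r1:Mul2,r2:2,r3:7,r4:Add1
  c8: issue SUB r2<-Add3  regs: r0:Add2,r1:Mul2,r2:Add3,r3:7,r4:Add1
  c9: CDB Add1=0; stall  regs: r0:Add2,r1:Mul2,r2:Add3,r3:7,r4:0
  c10: CDB Add2=9; stall  regs: r0:9,r1:Mul2,r2:Add3,r3:7,r4:0
  c11: CDB Mul1=28; issue MUL r0<-Mul1  regs: r0:Mul1,r1:Mul2,r2:Add3,r3:7,r4:0
  c12: CDB Mul2=14; issue MUL r2<-Mul2  regs: r0:Mul1,r1:14,r2:Mul2,r3:7,r4:0
  c13: CDB Add3=9  regs: r0:Mul1,r1:14,r2:Mul2,r3:7,r4:0
  c14: -  regs: r0:Mul1,r1:14,r2:Mul2,r3:7,r4:0
  c15: -  regs: r0:Mul1,r1:14,r2:Mul2,r3:7,r4:0
  c16: -  regs: r0:Mul1,r1:14,r2:Mul2,r3:7,r4:0
  c17: CDB Mul2=0  regs: r0:Mul1,r1:14,r2:0,r3:7,r4:0
  c18: CDB Mul1=0  regs: r0:0,r1:14,r2:0,r3:7,r4:0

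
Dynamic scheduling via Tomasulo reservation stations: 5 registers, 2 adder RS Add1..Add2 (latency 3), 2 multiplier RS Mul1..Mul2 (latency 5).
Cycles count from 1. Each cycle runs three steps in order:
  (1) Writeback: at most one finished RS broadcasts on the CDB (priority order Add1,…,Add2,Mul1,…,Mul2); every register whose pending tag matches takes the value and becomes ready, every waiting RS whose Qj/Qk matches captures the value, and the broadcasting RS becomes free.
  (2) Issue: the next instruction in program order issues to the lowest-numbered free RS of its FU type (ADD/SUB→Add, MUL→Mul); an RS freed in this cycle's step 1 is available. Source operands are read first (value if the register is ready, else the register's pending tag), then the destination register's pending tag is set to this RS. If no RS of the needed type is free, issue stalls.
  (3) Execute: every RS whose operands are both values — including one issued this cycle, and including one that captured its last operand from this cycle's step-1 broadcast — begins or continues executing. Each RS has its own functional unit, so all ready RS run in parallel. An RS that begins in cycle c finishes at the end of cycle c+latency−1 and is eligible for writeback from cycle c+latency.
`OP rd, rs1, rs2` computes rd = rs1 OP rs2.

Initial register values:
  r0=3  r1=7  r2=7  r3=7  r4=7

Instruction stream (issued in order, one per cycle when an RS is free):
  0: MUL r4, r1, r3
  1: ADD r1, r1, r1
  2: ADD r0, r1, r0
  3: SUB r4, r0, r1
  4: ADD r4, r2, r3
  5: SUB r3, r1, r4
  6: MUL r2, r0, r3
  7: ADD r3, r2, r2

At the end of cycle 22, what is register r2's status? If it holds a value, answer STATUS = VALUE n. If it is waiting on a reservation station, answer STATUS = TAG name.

c1: issue MUL r4<-Mul1 | r0:3,r1:7,r2:7,r3:7,r4:Mul1
c2: issue ADD r1<-Add1 | r0:3,r1:Add1,r2:7,r3:7,r4:Mul1
c3: issue ADD r0<-Add2 | r0:Add2,r1:Add1,r2:7,r3:7,r4:Mul1
c4: stall | r0:Add2,r1:Add1,r2:7,r3:7,r4:Mul1
c5: CDB Add1=14; issue SUB r4<-Add1 | r0:Add2,r1:14,r2:7,r3:7,r4:Add1
c6: CDB Mul1=49; stall | r0:Add2,r1:14,r2:7,r3:7,r4:Add1
c7: stall | r0:Add2,r1:14,r2:7,r3:7,r4:Add1
c8: CDB Add2=17; issue ADD r4<-Add2 | r0:17,r1:14,r2:7,r3:7,r4:Add2
c9: stall | r0:17,r1:14,r2:7,r3:7,r4:Add2
c10: stall | r0:17,r1:14,r2:7,r3:7,r4:Add2
c11: CDB Add1=3; issue SUB r3<-Add1 | r0:17,r1:14,r2:7,r3:Add1,r4:Add2
c12: CDB Add2=14; issue MUL r2<-Mul1 | r0:17,r1:14,r2:Mul1,r3:Add1,r4:14
c13: issue ADD r3<-Add2 | r0:17,r1:14,r2:Mul1,r3:Add2,r4:14
c14: - | r0:17,r1:14,r2:Mul1,r3:Add2,r4:14
c15: CDB Add1=0 | r0:17,r1:14,r2:Mul1,r3:Add2,r4:14
c16: - | r0:17,r1:14,r2:Mul1,r3:Add2,r4:14
c17: - | r0:17,r1:14,r2:Mul1,r3:Add2,r4:14
c18: - | r0:17,r1:14,r2:Mul1,r3:Add2,r4:14
c19: - | r0:17,r1:14,r2:Mul1,r3:Add2,r4:14
c20: CDB Mul1=0 | r0:17,r1:14,r2:0,r3:Add2,r4:14
c21: - | r0:17,r1:14,r2:0,r3:Add2,r4:14
c22: - | r0:17,r1:14,r2:0,r3:Add2,r4:14

STATUS = VALUE 0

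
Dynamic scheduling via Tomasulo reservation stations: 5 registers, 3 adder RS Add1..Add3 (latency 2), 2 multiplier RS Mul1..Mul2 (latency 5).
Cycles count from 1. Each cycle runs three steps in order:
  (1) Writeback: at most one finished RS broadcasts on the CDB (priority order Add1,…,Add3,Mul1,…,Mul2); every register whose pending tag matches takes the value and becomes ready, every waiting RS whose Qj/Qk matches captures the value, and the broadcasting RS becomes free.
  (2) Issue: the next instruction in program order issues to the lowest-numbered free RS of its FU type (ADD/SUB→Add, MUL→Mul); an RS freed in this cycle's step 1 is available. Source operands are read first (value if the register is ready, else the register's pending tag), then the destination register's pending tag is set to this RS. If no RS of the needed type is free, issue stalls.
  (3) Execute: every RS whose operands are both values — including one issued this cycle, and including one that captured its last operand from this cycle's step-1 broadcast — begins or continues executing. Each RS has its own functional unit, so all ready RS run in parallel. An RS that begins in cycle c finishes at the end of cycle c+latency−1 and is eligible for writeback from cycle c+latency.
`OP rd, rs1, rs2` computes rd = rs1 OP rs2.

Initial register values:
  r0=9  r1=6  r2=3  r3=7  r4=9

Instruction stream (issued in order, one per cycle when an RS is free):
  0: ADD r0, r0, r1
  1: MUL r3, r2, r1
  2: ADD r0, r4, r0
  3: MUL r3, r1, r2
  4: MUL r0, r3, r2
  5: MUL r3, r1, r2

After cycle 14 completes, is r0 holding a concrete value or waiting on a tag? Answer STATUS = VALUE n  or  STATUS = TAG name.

  c1: issue ADD r0<-Add1  regs: r0:Add1,r1:6,r2:3,r3:7,r4:9
  c2: issue MUL r3<-Mul1  regs: r0:Add1,r1:6,r2:3,r3:Mul1,r4:9
  c3: CDB Add1=15; issue ADD r0<-Add1  regs: r0:Add1,r1:6,r2:3,r3:Mul1,r4:9
  c4: issue MUL r3<-Mul2  regs: r0:Add1,r1:6,r2:3,r3:Mul2,r4:9
  c5: CDB Add1=24; stall  regs: r0:24,r1:6,r2:3,r3:Mul2,r4:9
  c6: stall  regs: r0:24,r1:6,r2:3,r3:Mul2,r4:9
  c7: CDB Mul1=18; issue MUL r0<-Mul1  regs: r0:Mul1,r1:6,r2:3,r3:Mul2,r4:9
  c8: stall  regs: r0:Mul1,r1:6,r2:3,r3:Mul2,r4:9
  c9: CDB Mul2=18; issue MUL r3<-Mul2  regs: r0:Mul1,r1:6,r2:3,r3:Mul2,r4:9
  c10: -  regs: r0:Mul1,r1:6,r2:3,r3:Mul2,r4:9
  c11: -  regs: r0:Mul1,r1:6,r2:3,r3:Mul2,r4:9
  c12: -  regs: r0:Mul1,r1:6,r2:3,r3:Mul2,r4:9
  c13: -  regs: r0:Mul1,r1:6,r2:3,r3:Mul2,r4:9
  c14: CDB Mul1=54  regs: r0:54,r1:6,r2:3,r3:Mul2,r4:9

STATUS = VALUE 54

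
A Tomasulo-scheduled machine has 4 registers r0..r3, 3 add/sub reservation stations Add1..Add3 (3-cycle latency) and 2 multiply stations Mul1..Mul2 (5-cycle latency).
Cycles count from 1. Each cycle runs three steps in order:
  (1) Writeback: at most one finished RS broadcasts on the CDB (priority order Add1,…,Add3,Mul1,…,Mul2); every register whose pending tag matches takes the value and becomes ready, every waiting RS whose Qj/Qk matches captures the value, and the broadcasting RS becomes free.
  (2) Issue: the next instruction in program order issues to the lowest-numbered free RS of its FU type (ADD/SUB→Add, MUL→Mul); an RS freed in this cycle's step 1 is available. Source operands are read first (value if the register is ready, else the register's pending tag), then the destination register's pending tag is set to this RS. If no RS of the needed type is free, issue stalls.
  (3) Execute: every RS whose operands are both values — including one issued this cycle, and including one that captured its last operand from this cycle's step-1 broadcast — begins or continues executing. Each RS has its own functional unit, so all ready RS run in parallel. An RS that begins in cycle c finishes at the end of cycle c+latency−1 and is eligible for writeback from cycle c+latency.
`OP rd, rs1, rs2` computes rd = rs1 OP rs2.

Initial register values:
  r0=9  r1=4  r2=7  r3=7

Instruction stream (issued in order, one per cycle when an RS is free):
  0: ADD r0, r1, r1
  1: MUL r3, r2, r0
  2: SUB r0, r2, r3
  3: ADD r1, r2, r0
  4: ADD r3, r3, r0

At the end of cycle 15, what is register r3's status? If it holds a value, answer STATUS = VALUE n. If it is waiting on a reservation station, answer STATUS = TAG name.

STATUS = TAG Add3

cycle 1: issue ADD r0<-Add1 // r0:Add1,r1:4,r2:7,r3:7
cycle 2: issue MUL r3<-Mul1 // r0:Add1,r1:4,r2:7,r3:Mul1
cycle 3: issue SUB r0<-Add2 // r0:Add2,r1:4,r2:7,r3:Mul1
cycle 4: CDB Add1=8; issue ADD r1<-Add1 // r0:Add2,r1:Add1,r2:7,r3:Mul1
cycle 5: issue ADD r3<-Add3 // r0:Add2,r1:Add1,r2:7,r3:Add3
cycle 6: - // r0:Add2,r1:Add1,r2:7,r3:Add3
cycle 7: - // r0:Add2,r1:Add1,r2:7,r3:Add3
cycle 8: - // r0:Add2,r1:Add1,r2:7,r3:Add3
cycle 9: CDB Mul1=56 // r0:Add2,r1:Add1,r2:7,r3:Add3
cycle 10: - // r0:Add2,r1:Add1,r2:7,r3:Add3
cycle 11: - // r0:Add2,r1:Add1,r2:7,r3:Add3
cycle 12: CDB Add2=-49 // r0:-49,r1:Add1,r2:7,r3:Add3
cycle 13: - // r0:-49,r1:Add1,r2:7,r3:Add3
cycle 14: - // r0:-49,r1:Add1,r2:7,r3:Add3
cycle 15: CDB Add1=-42 // r0:-49,r1:-42,r2:7,r3:Add3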